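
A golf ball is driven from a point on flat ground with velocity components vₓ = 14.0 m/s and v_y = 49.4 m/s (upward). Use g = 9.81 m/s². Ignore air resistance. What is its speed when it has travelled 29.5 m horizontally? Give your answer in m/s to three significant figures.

At x = 29.5 m, t = x/vₓ = 29.5/14.00 = 2.107 s.
Vertical velocity there: v_y = v_y0 − g t = 49.40 − 9.81 × 2.107 = 28.73 m/s.
Speed: √(vₓ² + v_y²) = √(14.00² + 28.73²) = 31.96 m/s.

32.0 m/s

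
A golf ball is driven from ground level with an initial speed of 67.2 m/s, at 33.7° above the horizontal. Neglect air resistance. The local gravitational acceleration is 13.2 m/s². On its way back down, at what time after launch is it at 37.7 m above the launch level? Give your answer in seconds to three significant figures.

Resolve: vₓ = 67.20 cos 33.7° = 55.91 m/s and v_y0 = 67.20 sin 33.7° = 37.29 m/s.
Height y(t) = 37.29 t − 6.600 t² = 37.7 gives 6.600 t² − 37.29 t + 37.7 = 0.
Quadratic formula: t = (37.29 ± √394.93) / 13.2 = (37.29 ± 19.87) / 13.2 → t = 1.319 s or 4.330 s.
The descending-branch root is 4.330 s.

4.33 s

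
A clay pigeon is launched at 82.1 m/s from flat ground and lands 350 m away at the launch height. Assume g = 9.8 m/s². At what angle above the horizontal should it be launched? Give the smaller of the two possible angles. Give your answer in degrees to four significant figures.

15.29°

From R = (v₀²/g) sin 2θ: sin 2θ = 9.80 × 350 / 6740.4 = 0.5089.
2θ = 30.59° or 180° − 30.59° = 149.4°, so θ = 15.29° or 74.71°.
The smaller angle is 15.29°.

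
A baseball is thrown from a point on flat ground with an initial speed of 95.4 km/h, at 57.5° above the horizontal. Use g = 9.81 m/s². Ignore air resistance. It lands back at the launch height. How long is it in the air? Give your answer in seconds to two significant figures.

4.6 s

Convert: 95.4 km/h = 95.4/3.6 = 26.50 m/s.
Components: vₓ = 26.50 cos 57.5° = 14.24 m/s, v_y0 = 26.50 sin 57.5° = 22.35 m/s.
Landing at launch height ⇒ T = 2 v_y0 / g = 2 × 22.35 / 9.81 = 4.557 s.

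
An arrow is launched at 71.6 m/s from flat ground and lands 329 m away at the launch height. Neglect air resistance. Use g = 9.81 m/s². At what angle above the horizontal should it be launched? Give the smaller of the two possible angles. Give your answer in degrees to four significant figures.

19.51°

Level-ground range R = v₀² sin(2θ)/g ⇒ sin(2θ) = gR/v₀² = 9.81 × 329 / 71.6² = 0.6296.
2θ = 39.02° or 180° − 39.02° = 141.0°, so θ = 19.51° or 70.49°.
The smaller angle is 19.51°.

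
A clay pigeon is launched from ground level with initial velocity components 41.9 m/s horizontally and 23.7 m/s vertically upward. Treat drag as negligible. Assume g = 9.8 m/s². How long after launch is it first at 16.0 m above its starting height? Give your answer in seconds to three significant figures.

Height y(t) = 23.70 t − 4.900 t² = 16.0 gives 4.900 t² − 23.70 t + 16.0 = 0.
Quadratic formula: t = (23.70 ± √248.09) / 9.80 = (23.70 ± 15.75) / 9.80 → t = 0.8111 s or 4.026 s.
The first (ascending) time is 0.8111 s.

0.811 s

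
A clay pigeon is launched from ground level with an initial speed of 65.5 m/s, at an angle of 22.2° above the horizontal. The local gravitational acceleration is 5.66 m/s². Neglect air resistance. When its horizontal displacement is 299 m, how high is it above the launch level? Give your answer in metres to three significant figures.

vₓ = 65.50 cos 22.2° = 60.64 m/s; v_y0 = 65.50 sin 22.2° = 24.75 m/s.
At x = 299 m, t = x/vₓ = 299/60.64 = 4.930 s.
Height: y = v_y0 t − ½ g t² = 24.75 × 4.930 − 2.830 × 4.930² = 122.0 − 68.79 = 53.23 m.

53.2 m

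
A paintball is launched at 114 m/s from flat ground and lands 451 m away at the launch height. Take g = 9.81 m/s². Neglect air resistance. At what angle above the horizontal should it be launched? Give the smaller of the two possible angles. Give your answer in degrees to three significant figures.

R = v₀² sin 2θ / g gives sin 2θ = gR/v₀² = 9.81·451/114² = 0.3404.
2θ = 19.90° or 180° − 19.90° = 160.1°, so θ = 9.952° or 80.05°.
The smaller angle is 9.952°.

9.95°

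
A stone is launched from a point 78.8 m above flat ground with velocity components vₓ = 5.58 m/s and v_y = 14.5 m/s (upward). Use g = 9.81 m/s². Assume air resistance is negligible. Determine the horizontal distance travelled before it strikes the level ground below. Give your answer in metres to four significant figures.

32.09 m

The projectile lands when y = 78.8 + (14.50) t − ½·9.81·t² = 0. Positive root: t = (14.50 + √(14.50² + 2·9.81·78.8)) / 9.81 = (14.50 + 41.91) / 9.81 = 5.750 s.
Horizontal distance: R = vₓ t = 5.580 × 5.750 = 32.09 m.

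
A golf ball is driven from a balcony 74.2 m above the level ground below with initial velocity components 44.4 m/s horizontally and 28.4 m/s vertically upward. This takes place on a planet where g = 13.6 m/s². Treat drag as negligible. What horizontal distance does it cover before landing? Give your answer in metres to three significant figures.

With up positive and y = 0 at the ground: y(t) = 74.2 + (28.40) t − 6.800 t². Setting y = 0 and taking the positive root: t = [28.40 + √(28.40² + 2·13.6·74.2)] / 13.6 = (28.40 + 53.15) / 13.6 = 5.996 s.
Horizontal distance: R = vₓ t = 44.40 × 5.996 = 266.2 m.

266 m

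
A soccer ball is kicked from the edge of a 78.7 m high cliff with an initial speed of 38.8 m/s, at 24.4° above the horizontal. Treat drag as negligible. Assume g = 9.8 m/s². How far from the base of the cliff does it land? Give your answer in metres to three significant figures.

211 m

Resolve: vₓ = 38.80 cos 24.4° = 35.33 m/s and v_y0 = 38.80 sin 24.4° = 16.03 m/s.
With up positive and y = 0 at the ground: y(t) = 78.7 + (16.03) t − 4.900 t². Setting y = 0 and taking the positive root: t = [16.03 + √(16.03² + 2·9.80·78.7)] / 9.80 = (16.03 + 42.42) / 9.80 = 5.964 s.
Horizontal distance: R = vₓ t = 35.33 × 5.964 = 210.7 m.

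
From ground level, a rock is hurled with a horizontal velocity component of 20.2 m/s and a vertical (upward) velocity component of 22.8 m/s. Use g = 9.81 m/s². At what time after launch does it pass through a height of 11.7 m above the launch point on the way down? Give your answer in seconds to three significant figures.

Height y(t) = 22.80 t − 4.905 t² = 11.7 gives 4.905 t² − 22.80 t + 11.7 = 0.
Quadratic formula: t = (22.80 ± √290.29) / 9.81 = (22.80 ± 17.04) / 9.81 → t = 0.5874 s or 4.061 s.
The descending-branch root is 4.061 s.

4.06 s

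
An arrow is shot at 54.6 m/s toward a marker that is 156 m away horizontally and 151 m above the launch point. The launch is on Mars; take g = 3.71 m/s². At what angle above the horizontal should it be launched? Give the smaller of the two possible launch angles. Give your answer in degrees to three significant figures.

50.3°

Trajectory: y = x tanθ − g x² (1 + tan²θ)/(2v₀²). With x = 156, y = 151, v₀ = 54.6, g = 3.71:
15.14 tan²θ − 156 tanθ + (166.1) = 0.
tanθ = [156 ± √(156² − 4 × 15.14 × (166.1))] / (2 × 15.14) = (156 ± 119.5) / 30.29, giving tanθ = 1.206 or 9.096.
θ = 50.34° or 83.73°; the smaller is 50.34°.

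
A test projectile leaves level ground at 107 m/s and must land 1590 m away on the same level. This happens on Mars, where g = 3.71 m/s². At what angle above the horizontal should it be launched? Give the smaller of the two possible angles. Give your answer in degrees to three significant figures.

R = v₀² sin 2θ / g gives sin 2θ = gR/v₀² = 3.71·1590/107² = 0.5152.
2θ = 31.01° or 180° − 31.01° = 149.0°, so θ = 15.51° or 74.49°.
The smaller angle is 15.51°.

15.5°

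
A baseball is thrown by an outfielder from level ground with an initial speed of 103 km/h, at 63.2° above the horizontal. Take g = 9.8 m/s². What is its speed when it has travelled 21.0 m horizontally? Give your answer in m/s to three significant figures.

16.1 m/s

Convert: 103 km/h = 103/3.6 = 28.61 m/s.
Components: vₓ = 28.61 cos 63.2° = 12.90 m/s, v_y0 = 28.61 sin 63.2° = 25.54 m/s.
x = vₓ t ⇒ t = 21.0/12.90 = 1.628 s.
Vertical velocity there: v_y = v_y0 − g t = 25.54 − 9.80 × 1.628 = 9.585 m/s.
Speed: √(vₓ² + v_y²) = √(12.90² + 9.585²) = 16.07 m/s.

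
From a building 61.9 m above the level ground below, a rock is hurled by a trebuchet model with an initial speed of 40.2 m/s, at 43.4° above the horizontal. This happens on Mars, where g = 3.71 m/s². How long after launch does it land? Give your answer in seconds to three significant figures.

16.9 s

vₓ = 40.20 cos 43.4° = 29.21 m/s; v_y0 = 40.20 sin 43.4° = 27.62 m/s.
With up positive and y = 0 at the ground: y(t) = 61.9 + (27.62) t − 1.855 t². Setting y = 0 and taking the positive root: t = [27.62 + √(27.62² + 2·3.71·61.9)] / 3.71 = (27.62 + 34.96) / 3.71 = 16.87 s.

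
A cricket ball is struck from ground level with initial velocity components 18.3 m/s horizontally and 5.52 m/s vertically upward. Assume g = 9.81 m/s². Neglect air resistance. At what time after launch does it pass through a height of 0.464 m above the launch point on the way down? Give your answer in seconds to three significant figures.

Set y = v_y0 t − ½ g t² = 0.464: 4.905 t² − 5.520 t + 0.464 = 0.
t = [5.520 ± √(5.520² − 2·9.81·0.464)] / 9.81 = (5.520 ± 4.622) / 9.81, so t = 0.09150 s or t = 1.034 s.
The descending-branch root is 1.034 s.

1.03 s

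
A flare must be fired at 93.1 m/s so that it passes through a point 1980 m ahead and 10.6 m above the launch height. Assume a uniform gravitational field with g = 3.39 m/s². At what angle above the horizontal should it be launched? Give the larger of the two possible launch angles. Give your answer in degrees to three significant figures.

Trajectory: y = x tanθ − g x² (1 + tan²θ)/(2v₀²). With x = 1980, y = 10.6, v₀ = 93.1, g = 3.39:
766.7 tan²θ − 1980 tanθ + (777.3) = 0.
tanθ = [1980 ± √(1980² − 4 × 766.7 × (777.3))] / (2 × 766.7) = (1980 ± 1240) / 1533, giving tanθ = 0.4828 or 2.100.
θ = 25.77° or 64.53°; the larger is 64.53°.

64.5°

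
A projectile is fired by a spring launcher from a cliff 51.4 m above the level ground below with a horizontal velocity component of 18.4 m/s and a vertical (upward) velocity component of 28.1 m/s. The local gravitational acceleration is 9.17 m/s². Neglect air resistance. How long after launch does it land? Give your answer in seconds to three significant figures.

With up positive and y = 0 at the ground: y(t) = 51.4 + (28.10) t − 4.585 t². Setting y = 0 and taking the positive root: t = [28.10 + √(28.10² + 2·9.17·51.4)] / 9.17 = (28.10 + 41.62) / 9.17 = 7.603 s.

7.60 s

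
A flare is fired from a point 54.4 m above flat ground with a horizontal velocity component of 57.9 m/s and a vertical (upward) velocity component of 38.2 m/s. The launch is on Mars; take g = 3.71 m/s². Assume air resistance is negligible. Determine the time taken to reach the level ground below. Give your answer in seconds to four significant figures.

Vertical motion (up positive, ground at y = 0): 1.855 t² − (38.20) t − 54.4 = 0, so t = (38.20 + √(38.20² + 2·3.71·54.4)) / 3.71 = (38.20 + 43.16) / 3.71 = 21.93 s.

21.93 s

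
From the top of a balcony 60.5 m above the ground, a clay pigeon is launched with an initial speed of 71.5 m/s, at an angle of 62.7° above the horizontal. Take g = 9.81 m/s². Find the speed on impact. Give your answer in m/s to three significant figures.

79.4 m/s

Resolve: vₓ = 71.50 cos 62.7° = 32.79 m/s and v_y0 = 71.50 sin 62.7° = 63.54 m/s.
With up positive and y = 0 at the ground: y(t) = 60.5 + (63.54) t − 4.905 t². Setting y = 0 and taking the positive root: t = [63.54 + √(63.54² + 2·9.81·60.5)] / 9.81 = (63.54 + 72.28) / 9.81 = 13.84 s.
Vertical velocity at impact: v_y = v_y0 − g t = 63.54 − 9.81 × 13.84 = −72.28 m/s.
Speed: |v| = √(vₓ² + v_y²) = √(32.79² + 72.28²) = 79.37 m/s.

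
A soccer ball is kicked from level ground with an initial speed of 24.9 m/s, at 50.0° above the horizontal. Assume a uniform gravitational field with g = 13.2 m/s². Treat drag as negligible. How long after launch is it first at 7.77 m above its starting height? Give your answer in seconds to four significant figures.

0.4906 s

vₓ = 24.90 cos 50.0° = 16.01 m/s; v_y0 = 24.90 sin 50.0° = 19.07 m/s.
Height y(t) = 19.07 t − 6.600 t² = 7.77 gives 6.600 t² − 19.07 t + 7.77 = 0.
t = [19.07 ± √(19.07² − 2·13.2·7.77)] / 13.2 = (19.07 ± 12.60) / 13.2, so t = 0.4906 s or t = 2.399 s.
The first (ascending) time is 0.4906 s.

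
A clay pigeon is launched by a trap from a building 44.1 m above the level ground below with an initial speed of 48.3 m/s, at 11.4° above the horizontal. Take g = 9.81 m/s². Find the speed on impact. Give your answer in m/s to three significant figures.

Resolve: vₓ = 48.30 cos 11.4° = 47.35 m/s and v_y0 = 48.30 sin 11.4° = 9.547 m/s.
With up positive and y = 0 at the ground: y(t) = 44.1 + (9.547) t − 4.905 t². Setting y = 0 and taking the positive root: t = [9.547 + √(9.547² + 2·9.81·44.1)] / 9.81 = (9.547 + 30.93) / 9.81 = 4.126 s.
Vertical velocity at impact: v_y = v_y0 − g t = 9.547 − 9.81 × 4.126 = −30.93 m/s.
Speed: |v| = √(vₓ² + v_y²) = √(47.35² + 30.93²) = 56.55 m/s.

56.6 m/s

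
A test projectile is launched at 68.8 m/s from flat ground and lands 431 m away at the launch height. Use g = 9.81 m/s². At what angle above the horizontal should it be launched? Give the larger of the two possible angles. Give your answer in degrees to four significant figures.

58.36°

R = v₀² sin 2θ / g gives sin 2θ = gR/v₀² = 9.81·431/68.8² = 0.8932.
2θ = 63.28° or 180° − 63.28° = 116.7°, so θ = 31.64° or 58.36°.
The larger angle is 58.36°.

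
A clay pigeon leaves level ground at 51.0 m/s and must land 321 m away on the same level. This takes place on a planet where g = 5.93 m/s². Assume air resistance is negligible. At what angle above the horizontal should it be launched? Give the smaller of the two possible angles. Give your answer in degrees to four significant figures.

23.52°

R = v₀² sin 2θ / g gives sin 2θ = gR/v₀² = 5.93·321/51.0² = 0.7318.
2θ = 47.04° or 180° − 47.04° = 133.0°, so θ = 23.52° or 66.48°.
The smaller angle is 23.52°.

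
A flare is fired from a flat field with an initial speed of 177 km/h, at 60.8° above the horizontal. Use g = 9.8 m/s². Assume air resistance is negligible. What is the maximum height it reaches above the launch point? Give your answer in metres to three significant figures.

Convert: 177 km/h = 177/3.6 = 49.17 m/s.
Components: vₓ = 49.17 cos 60.8° = 23.99 m/s, v_y0 = 49.17 sin 60.8° = 42.92 m/s.
At the apex v_y = 0, so H = v_y0²/(2g) = 42.92²/19.60 = 93.98 m.

94.0 m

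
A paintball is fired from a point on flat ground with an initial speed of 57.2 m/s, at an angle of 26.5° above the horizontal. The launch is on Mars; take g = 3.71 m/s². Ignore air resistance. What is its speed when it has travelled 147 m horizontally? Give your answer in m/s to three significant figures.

53.3 m/s

Resolve: vₓ = 57.20 cos 26.5° = 51.19 m/s and v_y0 = 57.20 sin 26.5° = 25.52 m/s.
x = vₓ t ⇒ t = 147/51.19 = 2.872 s.
Vertical velocity there: v_y = v_y0 − g t = 25.52 − 3.71 × 2.872 = 14.87 m/s.
Speed: √(vₓ² + v_y²) = √(51.19² + 14.87²) = 53.31 m/s.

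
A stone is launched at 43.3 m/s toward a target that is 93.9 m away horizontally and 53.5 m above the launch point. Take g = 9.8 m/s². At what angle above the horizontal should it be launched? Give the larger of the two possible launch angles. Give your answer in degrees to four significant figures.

Trajectory: y = x tanθ − g x² (1 + tan²θ)/(2v₀²). With x = 93.9, y = 53.5, v₀ = 43.3, g = 9.80:
23.04 tan²θ − 93.9 tanθ + (76.54) = 0.
tanθ = [93.9 ± √(93.9² − 4 × 23.04 × (76.54))] / (2 × 23.04) = (93.9 ± 41.97) / 46.09, giving tanθ = 1.127 or 2.948.
θ = 48.41° or 71.26°; the larger is 71.26°.

71.26°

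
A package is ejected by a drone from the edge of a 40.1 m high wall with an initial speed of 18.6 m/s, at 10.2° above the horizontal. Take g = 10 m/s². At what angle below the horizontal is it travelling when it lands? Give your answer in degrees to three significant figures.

57.3°

Components: vₓ = 18.60 cos 10.2° = 18.31 m/s, v_y0 = 18.60 sin 10.2° = 3.294 m/s.
The projectile lands when y = 40.1 + (3.294) t − ½·10.0·t² = 0. Positive root: t = (3.294 + √(3.294² + 2·10.0·40.1)) / 10.0 = (3.294 + 28.51) / 10.0 = 3.180 s.
At impact: v_y = v_y0 − g t = −28.51 m/s; vₓ = 18.31 m/s.
Angle below horizontal: arctan(|v_y|/vₓ) = arctan(28.51/18.31) = 57.30°.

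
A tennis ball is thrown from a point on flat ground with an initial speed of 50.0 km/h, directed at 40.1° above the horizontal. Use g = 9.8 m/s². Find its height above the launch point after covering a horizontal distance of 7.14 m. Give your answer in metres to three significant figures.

Convert: 50.0 km/h = 50.0/3.6 = 13.89 m/s.
Components: vₓ = 13.89 cos 40.1° = 10.62 m/s, v_y0 = 13.89 sin 40.1° = 8.946 m/s.
x = vₓ t ⇒ t = 7.14/10.62 = 0.6721 s.
Height: y = v_y0 t − ½ g t² = 8.946 × 0.6721 − 4.900 × 0.6721² = 6.012 − 2.213 = 3.799 m.

3.80 m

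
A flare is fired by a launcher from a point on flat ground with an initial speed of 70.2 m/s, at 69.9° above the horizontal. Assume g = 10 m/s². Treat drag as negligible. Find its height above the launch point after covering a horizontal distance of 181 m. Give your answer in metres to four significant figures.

213.2 m

Components: vₓ = 70.20 cos 69.9° = 24.12 m/s, v_y0 = 70.20 sin 69.9° = 65.92 m/s.
x = vₓ t ⇒ t = 181/24.12 = 7.503 s.
Height: y = v_y0 t − ½ g t² = 65.92 × 7.503 − 5.000 × 7.503² = 494.6 − 281.4 = 213.2 m.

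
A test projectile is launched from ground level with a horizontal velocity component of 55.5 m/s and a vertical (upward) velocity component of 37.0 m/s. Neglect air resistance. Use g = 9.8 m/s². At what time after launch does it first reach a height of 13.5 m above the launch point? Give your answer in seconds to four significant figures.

0.3844 s

Set y = v_y0 t − ½ g t² = 13.5: 4.900 t² − 37.00 t + 13.5 = 0.
Quadratic formula: t = (37.00 ± √1104.4) / 9.80 = (37.00 ± 33.23) / 9.80 → t = 0.3844 s or 7.167 s.
The first (ascending) time is 0.3844 s.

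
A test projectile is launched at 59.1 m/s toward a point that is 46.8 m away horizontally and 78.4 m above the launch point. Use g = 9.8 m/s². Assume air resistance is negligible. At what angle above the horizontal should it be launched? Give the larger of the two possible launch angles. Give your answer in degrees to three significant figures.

85.7°

Trajectory: y = x tanθ − g x² (1 + tan²θ)/(2v₀²). With x = 46.8, y = 78.4, v₀ = 59.1, g = 9.80:
3.073 tan²θ − 46.8 tanθ + (81.47) = 0.
tanθ = [46.8 ± √(46.8² − 4 × 3.073 × (81.47))] / (2 × 3.073) = (46.8 ± 34.48) / 6.145, giving tanθ = 2.005 or 13.23.
θ = 63.49° or 85.68°; the larger is 85.68°.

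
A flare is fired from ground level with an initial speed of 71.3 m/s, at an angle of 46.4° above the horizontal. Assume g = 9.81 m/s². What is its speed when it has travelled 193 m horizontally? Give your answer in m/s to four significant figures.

Resolve: vₓ = 71.30 cos 46.4° = 49.17 m/s and v_y0 = 71.30 sin 46.4° = 51.63 m/s.
At x = 193 m, t = x/vₓ = 193/49.17 = 3.925 s.
Vertical velocity there: v_y = v_y0 − g t = 51.63 − 9.81 × 3.925 = 13.13 m/s.
Speed: √(vₓ² + v_y²) = √(49.17² + 13.13²) = 50.89 m/s.

50.89 m/s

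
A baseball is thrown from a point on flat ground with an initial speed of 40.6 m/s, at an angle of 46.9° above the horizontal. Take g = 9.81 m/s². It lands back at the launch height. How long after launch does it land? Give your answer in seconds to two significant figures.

6.0 s

vₓ = 40.60 cos 46.9° = 27.74 m/s; v_y0 = 40.60 sin 46.9° = 29.64 m/s.
It returns to y = 0 when t = 2 v_y0 / g = 2(29.64)/9.81 = 6.044 s.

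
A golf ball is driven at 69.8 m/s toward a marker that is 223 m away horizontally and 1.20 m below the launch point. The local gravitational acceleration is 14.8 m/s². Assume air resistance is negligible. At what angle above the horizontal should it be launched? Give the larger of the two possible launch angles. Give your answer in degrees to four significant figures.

68.73°

Trajectory: y = x tanθ − g x² (1 + tan²θ)/(2v₀²). With x = 223, y = −1.20, v₀ = 69.8, g = 14.8:
75.53 tan²θ − 223 tanθ + (74.33) = 0.
tanθ = [223 ± √(223² − 4 × 75.53 × (74.33))] / (2 × 75.53) = (223 ± 165.1) / 151.1, giving tanθ = 0.3830 or 2.569.
θ = 20.96° or 68.73°; the larger is 68.73°.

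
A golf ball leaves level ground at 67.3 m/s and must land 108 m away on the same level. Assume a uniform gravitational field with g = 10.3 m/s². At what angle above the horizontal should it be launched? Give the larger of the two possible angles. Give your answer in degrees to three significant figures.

82.9°

R = v₀² sin 2θ / g gives sin 2θ = gR/v₀² = 10.3·108/67.3² = 0.2456.
2θ = 14.22° or 180° − 14.22° = 165.8°, so θ = 7.109° or 82.89°.
The larger angle is 82.89°.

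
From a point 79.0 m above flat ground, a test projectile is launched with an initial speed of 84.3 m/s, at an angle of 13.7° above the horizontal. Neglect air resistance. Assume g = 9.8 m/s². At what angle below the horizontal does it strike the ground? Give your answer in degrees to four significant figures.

28.31°

Horizontal component vₓ = 84.30 cos 13.7° = 81.90 m/s; vertical v_y0 = 84.30 sin 13.7° = 19.97 m/s.
Vertical motion (up positive, ground at y = 0): 4.900 t² − (19.97) t − 79.0 = 0, so t = (19.97 + √(19.97² + 2·9.80·79.0)) / 9.80 = (19.97 + 44.13) / 9.80 = 6.540 s.
At impact: v_y = v_y0 − g t = −44.13 m/s; vₓ = 81.90 m/s.
Angle below horizontal: arctan(|v_y|/vₓ) = arctan(44.13/81.90) = 28.31°.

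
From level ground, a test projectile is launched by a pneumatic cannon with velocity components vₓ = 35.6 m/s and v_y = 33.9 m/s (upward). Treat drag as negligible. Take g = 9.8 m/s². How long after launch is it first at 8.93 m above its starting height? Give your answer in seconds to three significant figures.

0.274 s

Require v_y0 t − ½ g t² = 8.93, i.e. 4.900 t² − 33.90 t + 8.93 = 0.
Quadratic formula: t = (33.90 ± √974.18) / 9.80 = (33.90 ± 31.21) / 9.80 → t = 0.2743 s or 6.644 s.
The first (ascending) time is 0.2743 s.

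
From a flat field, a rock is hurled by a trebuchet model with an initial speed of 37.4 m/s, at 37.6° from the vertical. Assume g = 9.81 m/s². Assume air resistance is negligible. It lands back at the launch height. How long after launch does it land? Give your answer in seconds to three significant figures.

6.04 s

vₓ = 37.40 sin 37.6° = 22.82 m/s; v_y0 = 37.40 cos 37.6° = 29.63 m/s.
It returns to y = 0 when t = 2 v_y0 / g = 2(29.63)/9.81 = 6.041 s.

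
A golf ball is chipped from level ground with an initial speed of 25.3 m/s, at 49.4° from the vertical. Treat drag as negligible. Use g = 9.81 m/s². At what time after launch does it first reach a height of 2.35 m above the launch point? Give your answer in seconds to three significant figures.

Horizontal component vₓ = 25.30 sin 49.4° = 19.21 m/s; vertical v_y0 = 25.30 cos 49.4° = 16.46 m/s.
Height y(t) = 16.46 t − 4.905 t² = 2.35 gives 4.905 t² − 16.46 t + 2.35 = 0.
Quadratic formula: t = (16.46 ± √224.98) / 9.81 = (16.46 ± 15.00) / 9.81 → t = 0.1494 s or 3.207 s.
The first (ascending) time is 0.1494 s.

0.149 s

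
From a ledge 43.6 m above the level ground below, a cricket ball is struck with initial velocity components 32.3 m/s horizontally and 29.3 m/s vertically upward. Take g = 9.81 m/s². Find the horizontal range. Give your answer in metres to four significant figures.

The projectile lands when y = 43.6 + (29.30) t − ½·9.81·t² = 0. Positive root: t = (29.30 + √(29.30² + 2·9.81·43.6)) / 9.81 = (29.30 + 41.40) / 9.81 = 7.207 s.
Horizontal distance: R = vₓ t = 32.30 × 7.207 = 232.8 m.

232.8 m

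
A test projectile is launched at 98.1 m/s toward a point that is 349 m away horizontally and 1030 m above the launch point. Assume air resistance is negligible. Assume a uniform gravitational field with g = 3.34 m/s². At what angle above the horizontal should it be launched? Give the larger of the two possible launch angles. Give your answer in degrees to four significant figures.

Trajectory: y = x tanθ − g x² (1 + tan²θ)/(2v₀²). With x = 349, y = 1030, v₀ = 98.1, g = 3.34:
21.14 tan²θ − 349 tanθ + (1051) = 0.
tanθ = [349 ± √(349² − 4 × 21.14 × (1051))] / (2 × 21.14) = (349 ± 181.5) / 42.27, giving tanθ = 3.963 or 12.55.
θ = 75.84° or 85.44°; the larger is 85.44°.

85.44°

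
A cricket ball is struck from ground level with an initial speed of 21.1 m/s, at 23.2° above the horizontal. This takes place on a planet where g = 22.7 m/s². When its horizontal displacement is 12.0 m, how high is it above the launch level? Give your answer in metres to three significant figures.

Resolve: vₓ = 21.10 cos 23.2° = 19.39 m/s and v_y0 = 21.10 sin 23.2° = 8.312 m/s.
x = vₓ t ⇒ t = 12.0/19.39 = 0.6188 s.
Height: y = v_y0 t − ½ g t² = 8.312 × 0.6188 − 11.35 × 0.6188² = 5.143 − 4.345 = 0.7978 m.

0.798 m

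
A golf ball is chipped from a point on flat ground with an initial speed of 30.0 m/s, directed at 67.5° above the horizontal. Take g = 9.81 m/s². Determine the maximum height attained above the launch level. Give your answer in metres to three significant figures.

Horizontal component vₓ = 30.00 cos 67.5° = 11.48 m/s; vertical v_y0 = 30.00 sin 67.5° = 27.72 m/s.
At the apex v_y = 0, so H = v_y0²/(2g) = 27.72²/19.62 = 39.15 m.

39.2 m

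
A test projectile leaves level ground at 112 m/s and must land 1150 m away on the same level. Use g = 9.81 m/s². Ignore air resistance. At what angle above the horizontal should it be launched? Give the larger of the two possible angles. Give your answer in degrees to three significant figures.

R = v₀² sin 2θ / g gives sin 2θ = gR/v₀² = 9.81·1150/112² = 0.8994.
2θ = 64.07° or 180° − 64.07° = 115.9°, so θ = 32.04° or 57.96°.
The larger angle is 57.96°.

58.0°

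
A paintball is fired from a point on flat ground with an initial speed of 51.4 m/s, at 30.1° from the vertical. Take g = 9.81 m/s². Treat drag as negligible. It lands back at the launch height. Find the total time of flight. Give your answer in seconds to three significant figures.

9.07 s

Resolve: vₓ = 51.40 sin 30.1° = 25.78 m/s and v_y0 = 51.40 cos 30.1° = 44.47 m/s.
It returns to y = 0 when t = 2 v_y0 / g = 2(44.47)/9.81 = 9.066 s.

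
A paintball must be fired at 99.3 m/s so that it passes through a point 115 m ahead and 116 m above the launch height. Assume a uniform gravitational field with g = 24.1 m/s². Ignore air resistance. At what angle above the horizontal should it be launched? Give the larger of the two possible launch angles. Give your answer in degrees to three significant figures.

80.0°

Trajectory: y = x tanθ − g x² (1 + tan²θ)/(2v₀²). With x = 115, y = 116, v₀ = 99.3, g = 24.1:
16.16 tan²θ − 115 tanθ + (132.2) = 0.
tanθ = [115 ± √(115² − 4 × 16.16 × (132.2))] / (2 × 16.16) = (115 ± 68.42) / 32.32, giving tanθ = 1.441 or 5.675.
θ = 55.24° or 80.01°; the larger is 80.01°.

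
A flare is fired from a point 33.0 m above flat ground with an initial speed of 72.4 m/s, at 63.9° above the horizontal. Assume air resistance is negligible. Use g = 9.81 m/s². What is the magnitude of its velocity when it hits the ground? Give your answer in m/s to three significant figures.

76.7 m/s

Horizontal component vₓ = 72.40 cos 63.9° = 31.85 m/s; vertical v_y0 = 72.40 sin 63.9° = 65.02 m/s.
Vertical motion (up positive, ground at y = 0): 4.905 t² − (65.02) t − 33.0 = 0, so t = (65.02 + √(65.02² + 2·9.81·33.0)) / 9.81 = (65.02 + 69.82) / 9.81 = 13.74 s.
Vertical velocity at impact: v_y = v_y0 − g t = 65.02 − 9.81 × 13.74 = −69.82 m/s.
Speed: |v| = √(vₓ² + v_y²) = √(31.85² + 69.82²) = 76.74 m/s.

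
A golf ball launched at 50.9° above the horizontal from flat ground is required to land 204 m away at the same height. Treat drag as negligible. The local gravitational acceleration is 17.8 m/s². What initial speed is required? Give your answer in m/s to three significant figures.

60.9 m/s

From R = (v₀² / g) sin 2θ: v₀ = √(gR / sin 2θ).
v₀ = √(17.8 × 204 / sin 101.8°) = √(3631 / 0.9789) = √3709.6 = 60.91 m/s.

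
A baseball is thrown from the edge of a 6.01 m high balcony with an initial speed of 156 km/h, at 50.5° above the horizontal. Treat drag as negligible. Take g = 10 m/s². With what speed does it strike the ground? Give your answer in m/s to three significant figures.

Convert: 156 km/h = 156/3.6 = 43.33 m/s.
Components: vₓ = 43.33 cos 50.5° = 27.56 m/s, v_y0 = 43.33 sin 50.5° = 33.44 m/s.
The projectile lands when y = 6.01 + (33.44) t − ½·10.0·t² = 0. Positive root: t = (33.44 + √(33.44² + 2·10.0·6.01)) / 10.0 = (33.44 + 35.19) / 10.0 = 6.863 s.
Vertical velocity at impact: v_y = v_y0 − g t = 33.44 − 10.0 × 6.863 = −35.19 m/s.
Speed: |v| = √(vₓ² + v_y²) = √(27.56² + 35.19²) = 44.70 m/s.

44.7 m/s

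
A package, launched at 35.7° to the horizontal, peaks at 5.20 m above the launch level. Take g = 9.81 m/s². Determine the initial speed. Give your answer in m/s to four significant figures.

17.31 m/s

At the peak v_y = 0, so v_y0 = √(2gH) = √(2 × 9.81 × 5.20) = 10.10 m/s.
v_y0 = v₀ sin θ ⇒ v₀ = 10.10 / sin 35.7° = 17.31 m/s.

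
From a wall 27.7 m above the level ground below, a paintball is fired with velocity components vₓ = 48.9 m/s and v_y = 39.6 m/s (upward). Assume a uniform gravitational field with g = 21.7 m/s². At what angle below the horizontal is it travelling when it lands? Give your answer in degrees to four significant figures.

The projectile lands when y = 27.7 + (39.60) t − ½·21.7·t² = 0. Positive root: t = (39.60 + √(39.60² + 2·21.7·27.7)) / 21.7 = (39.60 + 52.63) / 21.7 = 4.250 s.
At impact: v_y = v_y0 − g t = −52.63 m/s; vₓ = 48.90 m/s.
Angle below horizontal: arctan(|v_y|/vₓ) = arctan(52.63/48.90) = 47.11°.

47.11°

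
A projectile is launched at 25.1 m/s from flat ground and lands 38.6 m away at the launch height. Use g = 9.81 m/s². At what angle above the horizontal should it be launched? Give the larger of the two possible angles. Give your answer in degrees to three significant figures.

71.5°

Level-ground range R = v₀² sin(2θ)/g ⇒ sin(2θ) = gR/v₀² = 9.81 × 38.6 / 25.1² = 0.6010.
2θ = 36.94° or 180° − 36.94° = 143.1°, so θ = 18.47° or 71.53°.
The larger angle is 71.53°.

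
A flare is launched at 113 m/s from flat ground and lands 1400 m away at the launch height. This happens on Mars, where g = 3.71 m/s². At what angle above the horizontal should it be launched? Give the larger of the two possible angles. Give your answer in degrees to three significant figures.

Level-ground range R = v₀² sin(2θ)/g ⇒ sin(2θ) = gR/v₀² = 3.71 × 1400 / 113² = 0.4068.
2θ = 24.00° or 180° − 24.00° = 156.0°, so θ = 12.00° or 78.00°.
The larger angle is 78.00°.

78.0°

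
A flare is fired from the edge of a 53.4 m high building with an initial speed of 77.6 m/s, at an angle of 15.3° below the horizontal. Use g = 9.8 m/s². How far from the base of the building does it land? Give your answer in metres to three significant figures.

136 m

vₓ = 77.60 cos 15.3° = 74.85 m/s; v_y0 = −20.48 m/s (downward).
Vertical motion (up positive, ground at y = 0): 4.900 t² − (−20.48) t − 53.4 = 0, so t = (−20.48 + √(20.48² + 2·9.80·53.4)) / 9.80 = (−20.48 + 38.29) / 9.80 = 1.817 s.
Horizontal distance: R = vₓ t = 74.85 × 1.817 = 136.0 m.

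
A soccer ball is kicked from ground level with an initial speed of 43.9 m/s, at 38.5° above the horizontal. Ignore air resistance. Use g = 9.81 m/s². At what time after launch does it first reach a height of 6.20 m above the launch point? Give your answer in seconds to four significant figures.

vₓ = 43.90 cos 38.5° = 34.36 m/s; v_y0 = 43.90 sin 38.5° = 27.33 m/s.
Height y(t) = 27.33 t − 4.905 t² = 6.20 gives 4.905 t² − 27.33 t + 6.20 = 0.
t = [27.33 ± √(27.33² − 2·9.81·6.20)] / 9.81 = (27.33 ± 25.00) / 9.81, so t = 0.2369 s or t = 5.335 s.
The first (ascending) time is 0.2369 s.

0.2369 s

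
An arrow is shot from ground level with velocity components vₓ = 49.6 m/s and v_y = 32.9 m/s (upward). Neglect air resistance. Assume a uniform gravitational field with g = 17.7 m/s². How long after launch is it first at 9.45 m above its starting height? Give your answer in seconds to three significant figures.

Require v_y0 t − ½ g t² = 9.45, i.e. 8.850 t² − 32.90 t + 9.45 = 0.
t = [32.90 ± √(32.90² − 2·17.7·9.45)] / 17.7 = (32.90 ± 27.35) / 17.7, so t = 0.3137 s or t = 3.404 s.
The first (ascending) time is 0.3137 s.

0.314 s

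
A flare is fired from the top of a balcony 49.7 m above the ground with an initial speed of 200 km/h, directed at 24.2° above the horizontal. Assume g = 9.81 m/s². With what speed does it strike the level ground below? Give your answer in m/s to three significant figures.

63.7 m/s

Convert: 200 km/h = 200/3.6 = 55.56 m/s.
vₓ = 55.56 cos 24.2° = 50.67 m/s; v_y0 = 55.56 sin 24.2° = 22.77 m/s.
With up positive and y = 0 at the ground: y(t) = 49.7 + (22.77) t − 4.905 t². Setting y = 0 and taking the positive root: t = [22.77 + √(22.77² + 2·9.81·49.7)] / 9.81 = (22.77 + 38.65) / 9.81 = 6.261 s.
Vertical velocity at impact: v_y = v_y0 − g t = 22.77 − 9.81 × 6.261 = −38.65 m/s.
Speed: |v| = √(vₓ² + v_y²) = √(50.67² + 38.65²) = 63.73 m/s.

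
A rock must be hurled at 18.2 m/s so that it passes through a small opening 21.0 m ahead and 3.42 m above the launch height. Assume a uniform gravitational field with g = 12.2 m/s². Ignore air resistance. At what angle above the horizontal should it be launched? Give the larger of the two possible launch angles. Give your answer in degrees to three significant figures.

Trajectory: y = x tanθ − g x² (1 + tan²θ)/(2v₀²). With x = 21.0, y = 3.42, v₀ = 18.2, g = 12.2:
8.121 tan²θ − 21.0 tanθ + (11.54) = 0.
tanθ = [21.0 ± √(21.0² − 4 × 8.121 × (11.54))] / (2 × 8.121) = (21.0 ± 8.129) / 16.24, giving tanθ = 0.7924 or 1.793.
θ = 38.39° or 60.86°; the larger is 60.86°.

60.9°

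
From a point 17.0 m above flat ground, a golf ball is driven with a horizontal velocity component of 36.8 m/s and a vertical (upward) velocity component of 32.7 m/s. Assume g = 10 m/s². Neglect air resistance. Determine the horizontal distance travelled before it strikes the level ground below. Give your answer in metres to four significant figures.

The projectile lands when y = 17.0 + (32.70) t − ½·10.0·t² = 0. Positive root: t = (32.70 + √(32.70² + 2·10.0·17.0)) / 10.0 = (32.70 + 37.54) / 10.0 = 7.024 s.
Horizontal distance: R = vₓ t = 36.80 × 7.024 = 258.5 m.

258.5 m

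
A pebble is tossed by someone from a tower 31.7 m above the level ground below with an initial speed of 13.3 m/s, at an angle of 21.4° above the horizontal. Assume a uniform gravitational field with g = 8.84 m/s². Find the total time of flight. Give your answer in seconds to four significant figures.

3.283 s

Resolve: vₓ = 13.30 cos 21.4° = 12.38 m/s and v_y0 = 13.30 sin 21.4° = 4.853 m/s.
With up positive and y = 0 at the ground: y(t) = 31.7 + (4.853) t − 4.420 t². Setting y = 0 and taking the positive root: t = [4.853 + √(4.853² + 2·8.84·31.7)] / 8.84 = (4.853 + 24.17) / 8.84 = 3.283 s.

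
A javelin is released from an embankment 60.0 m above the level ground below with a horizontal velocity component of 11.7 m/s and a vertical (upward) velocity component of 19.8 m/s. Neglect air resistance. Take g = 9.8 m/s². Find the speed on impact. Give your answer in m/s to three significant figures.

With up positive and y = 0 at the ground: y(t) = 60.0 + (19.80) t − 4.900 t². Setting y = 0 and taking the positive root: t = [19.80 + √(19.80² + 2·9.80·60.0)] / 9.80 = (19.80 + 39.60) / 9.80 = 6.061 s.
Vertical velocity at impact: v_y = v_y0 − g t = 19.80 − 9.80 × 6.061 = −39.60 m/s.
Speed: |v| = √(vₓ² + v_y²) = √(11.70² + 39.60²) = 41.29 m/s.

41.3 m/s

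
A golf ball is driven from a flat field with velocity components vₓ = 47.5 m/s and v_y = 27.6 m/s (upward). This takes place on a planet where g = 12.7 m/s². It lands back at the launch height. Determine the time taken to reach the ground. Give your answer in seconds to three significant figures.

Time of flight on level ground: T = 2 v_y0 / g = 2 × 27.60 / 12.7 = 4.346 s.

4.35 s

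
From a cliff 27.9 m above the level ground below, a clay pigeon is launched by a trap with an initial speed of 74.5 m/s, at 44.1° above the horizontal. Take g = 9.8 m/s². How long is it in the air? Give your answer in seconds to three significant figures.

11.1 s

Resolve: vₓ = 74.50 cos 44.1° = 53.50 m/s and v_y0 = 74.50 sin 44.1° = 51.85 m/s.
Vertical motion (up positive, ground at y = 0): 4.900 t² − (51.85) t − 27.9 = 0, so t = (51.85 + √(51.85² + 2·9.80·27.9)) / 9.80 = (51.85 + 56.88) / 9.80 = 11.09 s.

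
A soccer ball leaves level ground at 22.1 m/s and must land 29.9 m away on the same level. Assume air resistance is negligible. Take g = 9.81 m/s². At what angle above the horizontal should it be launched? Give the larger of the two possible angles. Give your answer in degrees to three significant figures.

From R = (v₀²/g) sin 2θ: sin 2θ = 9.81 × 29.9 / 488.41 = 0.6006.
2θ = 36.91° or 180° − 36.91° = 143.1°, so θ = 18.45° or 71.55°.
The larger angle is 71.55°.

71.5°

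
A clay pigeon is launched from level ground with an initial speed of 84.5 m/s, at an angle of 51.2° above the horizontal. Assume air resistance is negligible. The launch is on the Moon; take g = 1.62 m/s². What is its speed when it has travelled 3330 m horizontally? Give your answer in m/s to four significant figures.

64.04 m/s

Components: vₓ = 84.50 cos 51.2° = 52.95 m/s, v_y0 = 84.50 sin 51.2° = 65.85 m/s.
x = vₓ t ⇒ t = 3330/52.95 = 62.89 s.
Vertical velocity there: v_y = v_y0 − g t = 65.85 − 1.62 × 62.89 = −36.03 m/s.
Speed: √(vₓ² + v_y²) = √(52.95² + 36.03²) = 64.04 m/s.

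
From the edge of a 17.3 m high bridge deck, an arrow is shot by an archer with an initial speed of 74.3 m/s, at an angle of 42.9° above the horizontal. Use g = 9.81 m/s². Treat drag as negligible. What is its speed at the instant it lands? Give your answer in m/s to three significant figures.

Resolve: vₓ = 74.30 cos 42.9° = 54.43 m/s and v_y0 = 74.30 sin 42.9° = 50.58 m/s.
Vertical motion (up positive, ground at y = 0): 4.905 t² − (50.58) t − 17.3 = 0, so t = (50.58 + √(50.58² + 2·9.81·17.3)) / 9.81 = (50.58 + 53.83) / 9.81 = 10.64 s.
Vertical velocity at impact: v_y = v_y0 − g t = 50.58 − 9.81 × 10.64 = −53.83 m/s.
Speed: |v| = √(vₓ² + v_y²) = √(54.43² + 53.83²) = 76.55 m/s.

76.6 m/s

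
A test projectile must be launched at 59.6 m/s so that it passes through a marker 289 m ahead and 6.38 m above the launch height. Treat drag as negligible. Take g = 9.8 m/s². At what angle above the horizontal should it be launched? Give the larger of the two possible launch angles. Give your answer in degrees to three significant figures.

Trajectory: y = x tanθ − g x² (1 + tan²θ)/(2v₀²). With x = 289, y = 6.38, v₀ = 59.6, g = 9.80:
115.2 tan²θ − 289 tanθ + (121.6) = 0.
tanθ = [289 ± √(289² − 4 × 115.2 × (121.6))] / (2 × 115.2) = (289 ± 165.8) / 230.4, giving tanθ = 0.5347 or 1.974.
θ = 28.13° or 63.13°; the larger is 63.13°.

63.1°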